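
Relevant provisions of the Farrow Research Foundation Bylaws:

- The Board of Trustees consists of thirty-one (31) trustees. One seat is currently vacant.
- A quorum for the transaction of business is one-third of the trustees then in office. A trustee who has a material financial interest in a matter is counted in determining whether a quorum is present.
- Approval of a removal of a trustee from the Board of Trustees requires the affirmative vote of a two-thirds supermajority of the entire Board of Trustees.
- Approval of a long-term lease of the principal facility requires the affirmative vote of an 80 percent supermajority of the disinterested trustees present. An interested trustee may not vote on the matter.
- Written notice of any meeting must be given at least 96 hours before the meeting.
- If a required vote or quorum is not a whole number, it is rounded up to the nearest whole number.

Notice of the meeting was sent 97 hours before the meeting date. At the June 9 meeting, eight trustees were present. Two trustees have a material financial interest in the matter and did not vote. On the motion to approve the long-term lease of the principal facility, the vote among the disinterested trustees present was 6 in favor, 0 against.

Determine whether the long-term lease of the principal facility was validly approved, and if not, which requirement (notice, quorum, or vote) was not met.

Invalid — quorum requirement not satisfied.

Notice: 97 hours given; 96 required (97 ≥ 96). Satisfied.
Quorum: 8 present (interested trustees count toward quorum); quorum is 10. Not satisfied.
Vote: the long-term lease of the principal facility requires four-fifths of the disinterested trustees present (8 − 2 = 6). 4/5 of 6 = 4.80, rounded up to 5, so 5 affirmative votes are needed; 6 voted in favor. Satisfied. (Moot — without a quorum no business can be validly transacted.)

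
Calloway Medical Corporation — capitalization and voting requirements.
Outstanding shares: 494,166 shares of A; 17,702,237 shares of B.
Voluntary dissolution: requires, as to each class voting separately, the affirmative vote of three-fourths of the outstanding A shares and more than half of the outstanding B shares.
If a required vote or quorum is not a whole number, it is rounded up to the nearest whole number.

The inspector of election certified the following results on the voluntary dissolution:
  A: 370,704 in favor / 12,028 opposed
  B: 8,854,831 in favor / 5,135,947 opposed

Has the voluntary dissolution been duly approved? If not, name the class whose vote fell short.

Approved — every class gave the required vote.

A: 3/4 of 494166 = 370624.50, rounded up to 370625; 370,625 required, 370,704 in favor — approved.
B: a majority of 17702237 is 8851119; 8,851,119 required, 8,854,831 in favor — approved.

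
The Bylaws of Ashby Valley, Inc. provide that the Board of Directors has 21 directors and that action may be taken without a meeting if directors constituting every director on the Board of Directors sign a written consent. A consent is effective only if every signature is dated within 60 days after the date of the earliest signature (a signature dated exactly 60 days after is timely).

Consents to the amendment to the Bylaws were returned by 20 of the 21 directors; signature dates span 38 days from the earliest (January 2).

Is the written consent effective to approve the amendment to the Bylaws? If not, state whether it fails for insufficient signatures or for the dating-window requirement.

Not effective — insufficient signatures.

Signatures required: every one of 21 — unanimous means all 21, so 21 needed; 20 signed. Insufficient.
Dating window: the latest signature is 38 days after the earliest; the limit is 60 days. Within the window.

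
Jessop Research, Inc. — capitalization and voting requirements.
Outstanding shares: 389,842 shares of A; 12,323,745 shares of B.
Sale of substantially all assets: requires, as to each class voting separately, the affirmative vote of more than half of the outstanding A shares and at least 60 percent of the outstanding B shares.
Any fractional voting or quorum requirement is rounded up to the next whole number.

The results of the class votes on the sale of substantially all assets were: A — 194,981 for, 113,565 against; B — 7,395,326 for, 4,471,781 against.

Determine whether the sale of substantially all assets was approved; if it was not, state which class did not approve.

A: a majority of 389842 is 194922; 194,922 required, 194,981 in favor — approved.
B: 3/5 of 12323745 = 7394247; 7,394,247 required, 7,395,326 in favor — approved.

Approved — every class gave the required vote.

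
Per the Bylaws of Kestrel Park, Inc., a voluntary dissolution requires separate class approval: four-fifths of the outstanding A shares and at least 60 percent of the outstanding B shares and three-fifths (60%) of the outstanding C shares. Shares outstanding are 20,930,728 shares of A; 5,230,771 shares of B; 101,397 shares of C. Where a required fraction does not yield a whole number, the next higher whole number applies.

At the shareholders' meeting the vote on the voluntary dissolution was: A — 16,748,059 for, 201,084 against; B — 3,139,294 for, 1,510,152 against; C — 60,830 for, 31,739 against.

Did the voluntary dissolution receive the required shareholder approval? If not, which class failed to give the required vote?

A: 4/5 of 20930728 = 16744582.40, rounded up to 16744583; 16,744,583 required, 16,748,059 in favor — approved.
B: 3/5 of 5230771 = 3138462.60, rounded up to 3138463; 3,138,463 required, 3,139,294 in favor — approved.
C: 3/5 of 101397 = 60838.20, rounded up to 60839; 60,839 required, 60,830 in favor — not approved.

Not approved — the C shares did not give the required vote.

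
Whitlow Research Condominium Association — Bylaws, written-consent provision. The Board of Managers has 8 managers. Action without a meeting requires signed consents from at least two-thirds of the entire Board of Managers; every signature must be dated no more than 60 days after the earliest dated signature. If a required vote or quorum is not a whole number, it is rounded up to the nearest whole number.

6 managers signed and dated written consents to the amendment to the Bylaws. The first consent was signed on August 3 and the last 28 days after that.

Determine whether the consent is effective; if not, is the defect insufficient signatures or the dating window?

Effective — both the signature and dating-window requirements are satisfied.

Signatures required: at least two-thirds of 8 — 2/3 of 8 = 5.33, rounded up to 6, so 6 needed; 6 signed. Sufficient.
Dating window: the latest signature is 28 days after the earliest; the limit is 60 days. Within the window.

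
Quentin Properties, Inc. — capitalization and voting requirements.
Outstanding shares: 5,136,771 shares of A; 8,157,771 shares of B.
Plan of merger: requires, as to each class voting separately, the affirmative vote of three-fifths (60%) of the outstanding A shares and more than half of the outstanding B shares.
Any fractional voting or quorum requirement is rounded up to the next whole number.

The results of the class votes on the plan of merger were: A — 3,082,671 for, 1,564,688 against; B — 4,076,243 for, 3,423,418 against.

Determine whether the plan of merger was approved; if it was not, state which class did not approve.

Not approved — the B shares did not give the required vote.

A: 3/5 of 5136771 = 3082062.60, rounded up to 3082063; 3,082,063 required, 3,082,671 in favor — approved.
B: a majority of 8157771 is 4078886; 4,078,886 required, 4,076,243 in favor — not approved.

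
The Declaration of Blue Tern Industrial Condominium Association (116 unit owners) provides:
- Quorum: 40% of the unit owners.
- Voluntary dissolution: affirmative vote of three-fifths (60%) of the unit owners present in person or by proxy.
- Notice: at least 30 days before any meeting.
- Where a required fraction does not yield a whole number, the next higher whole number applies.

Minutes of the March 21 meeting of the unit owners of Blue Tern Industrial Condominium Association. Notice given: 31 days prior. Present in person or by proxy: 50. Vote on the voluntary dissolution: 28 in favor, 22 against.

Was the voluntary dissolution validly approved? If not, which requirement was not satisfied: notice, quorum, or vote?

Invalid — vote requirement not satisfied.

Notice: 31 days given; 30 required. Satisfied.
Quorum: 40% of 116 = 46.40, rounded up to 47; 50 present. Satisfied.
Vote: requires three-fifths of those present (50); 3/5 of 50 = 30, so 30 needed; 28 in favor. Not satisfied.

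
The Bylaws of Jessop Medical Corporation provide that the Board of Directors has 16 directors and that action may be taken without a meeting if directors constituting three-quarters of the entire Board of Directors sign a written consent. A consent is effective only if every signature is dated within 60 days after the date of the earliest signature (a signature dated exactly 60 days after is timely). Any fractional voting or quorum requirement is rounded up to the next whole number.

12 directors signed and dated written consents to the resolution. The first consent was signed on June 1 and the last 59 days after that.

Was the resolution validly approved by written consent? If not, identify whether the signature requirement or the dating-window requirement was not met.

Effective — both the signature and dating-window requirements are satisfied.

Signatures required: three-quarters of 16 — 3/4 of 16 = 12, so 12 needed; 12 signed. Sufficient.
Dating window: the latest signature is 59 days after the earliest; the limit is 60 days. Within the window.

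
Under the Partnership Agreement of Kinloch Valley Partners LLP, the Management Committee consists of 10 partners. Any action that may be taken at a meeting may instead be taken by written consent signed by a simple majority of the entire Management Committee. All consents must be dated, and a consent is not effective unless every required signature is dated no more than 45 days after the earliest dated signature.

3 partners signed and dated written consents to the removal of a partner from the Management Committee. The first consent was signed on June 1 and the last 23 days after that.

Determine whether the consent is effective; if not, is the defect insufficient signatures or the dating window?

Not effective — insufficient signatures.

Signatures required: a simple majority of 10 — a majority of 10 is 6, so 6 needed; 3 signed. Insufficient.
Dating window: the latest signature is 23 days after the earliest; the limit is 45 days. Within the window.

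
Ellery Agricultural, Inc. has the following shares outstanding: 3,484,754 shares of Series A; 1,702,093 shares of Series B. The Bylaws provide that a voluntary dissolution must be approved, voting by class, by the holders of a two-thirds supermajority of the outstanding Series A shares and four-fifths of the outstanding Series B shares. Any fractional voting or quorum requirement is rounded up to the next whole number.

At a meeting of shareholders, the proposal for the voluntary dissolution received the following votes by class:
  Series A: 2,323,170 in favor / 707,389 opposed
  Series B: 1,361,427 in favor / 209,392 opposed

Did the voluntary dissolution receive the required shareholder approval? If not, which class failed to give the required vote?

Series A: 2/3 of 3484754 = 2323169.33, rounded up to 2323170; 2,323,170 required, 2,323,170 in favor — approved.
Series B: 4/5 of 1702093 = 1361674.40, rounded up to 1361675; 1,361,675 required, 1,361,427 in favor — not approved.

Not approved — the Series B shares did not give the required vote.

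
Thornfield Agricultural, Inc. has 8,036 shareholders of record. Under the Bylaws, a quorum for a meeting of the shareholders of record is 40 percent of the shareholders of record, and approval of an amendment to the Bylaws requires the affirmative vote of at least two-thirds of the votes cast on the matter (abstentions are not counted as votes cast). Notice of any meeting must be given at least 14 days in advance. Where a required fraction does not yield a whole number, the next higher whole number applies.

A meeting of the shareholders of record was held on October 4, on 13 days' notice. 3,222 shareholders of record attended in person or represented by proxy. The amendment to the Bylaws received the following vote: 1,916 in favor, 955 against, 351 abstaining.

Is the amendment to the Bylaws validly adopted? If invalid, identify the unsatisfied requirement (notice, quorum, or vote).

Invalid — notice requirement not satisfied.

Notice: 13 days given; 14 required. Not satisfied.
Quorum: 40% of 8,036 = 3,214.40, rounded up to 3,215; 3,222 present. Satisfied.
Vote: requires two-thirds of the votes cast (3,222 − 351 abstaining = 2,871); 2/3 of 2871 = 1914, so 1,914 needed; 1,916 in favor. Satisfied.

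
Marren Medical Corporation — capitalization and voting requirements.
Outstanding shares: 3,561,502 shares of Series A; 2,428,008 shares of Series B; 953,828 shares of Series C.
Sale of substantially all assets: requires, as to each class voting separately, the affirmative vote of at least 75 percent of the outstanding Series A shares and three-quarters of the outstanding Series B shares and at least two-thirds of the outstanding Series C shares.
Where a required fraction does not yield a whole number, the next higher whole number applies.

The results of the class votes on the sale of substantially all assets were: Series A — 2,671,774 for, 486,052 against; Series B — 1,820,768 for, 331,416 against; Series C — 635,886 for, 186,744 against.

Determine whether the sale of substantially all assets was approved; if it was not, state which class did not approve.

Series A: 3/4 of 3561502 = 2671126.50, rounded up to 2671127; 2,671,127 required, 2,671,774 in favor — approved.
Series B: 3/4 of 2428008 = 1821006; 1,821,006 required, 1,820,768 in favor — not approved.
Series C: 2/3 of 953828 = 635885.33, rounded up to 635886; 635,886 required, 635,886 in favor — approved.

Not approved — the Series B shares did not give the required vote.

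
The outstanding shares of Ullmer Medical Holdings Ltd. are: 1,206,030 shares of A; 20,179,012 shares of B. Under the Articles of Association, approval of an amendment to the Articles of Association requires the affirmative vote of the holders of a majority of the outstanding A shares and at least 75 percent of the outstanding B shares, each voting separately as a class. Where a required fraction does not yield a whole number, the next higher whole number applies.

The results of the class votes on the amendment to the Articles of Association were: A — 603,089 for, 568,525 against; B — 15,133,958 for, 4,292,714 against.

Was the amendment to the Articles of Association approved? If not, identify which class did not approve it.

A: a majority of 1206030 is 603016; 603,016 required, 603,089 in favor — approved.
B: 3/4 of 20179012 = 15134259; 15,134,259 required, 15,133,958 in favor — not approved.

Not approved — the B shares did not give the required vote.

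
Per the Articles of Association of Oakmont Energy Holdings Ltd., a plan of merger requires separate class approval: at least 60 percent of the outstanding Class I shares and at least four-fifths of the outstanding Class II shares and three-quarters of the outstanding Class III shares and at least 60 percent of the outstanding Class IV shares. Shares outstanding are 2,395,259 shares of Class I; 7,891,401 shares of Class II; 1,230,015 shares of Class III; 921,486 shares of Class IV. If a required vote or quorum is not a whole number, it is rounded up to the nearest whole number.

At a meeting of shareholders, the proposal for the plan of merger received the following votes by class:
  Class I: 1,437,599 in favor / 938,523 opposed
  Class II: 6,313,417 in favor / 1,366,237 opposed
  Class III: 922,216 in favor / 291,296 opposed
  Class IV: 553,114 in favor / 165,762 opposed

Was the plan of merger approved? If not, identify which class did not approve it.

Class I: 3/5 of 2395259 = 1437155.40, rounded up to 1437156; 1,437,156 required, 1,437,599 in favor — approved.
Class II: 4/5 of 7891401 = 6313120.80, rounded up to 6313121; 6,313,121 required, 6,313,417 in favor — approved.
Class III: 3/4 of 1230015 = 922511.25, rounded up to 922512; 922,512 required, 922,216 in favor — not approved.
Class IV: 3/5 of 921486 = 552891.60, rounded up to 552892; 552,892 required, 553,114 in favor — approved.

Not approved — the Class III shares did not give the required vote.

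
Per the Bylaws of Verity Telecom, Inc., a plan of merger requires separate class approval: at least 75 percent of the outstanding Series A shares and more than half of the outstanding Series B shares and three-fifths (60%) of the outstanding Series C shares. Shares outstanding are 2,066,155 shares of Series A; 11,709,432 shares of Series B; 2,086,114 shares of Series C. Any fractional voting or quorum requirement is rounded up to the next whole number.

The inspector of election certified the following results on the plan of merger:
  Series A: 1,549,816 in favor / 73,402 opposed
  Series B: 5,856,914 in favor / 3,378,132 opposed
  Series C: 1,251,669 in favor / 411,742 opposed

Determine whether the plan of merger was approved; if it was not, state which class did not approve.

Approved — every class gave the required vote.

Series A: 3/4 of 2066155 = 1549616.25, rounded up to 1549617; 1,549,617 required, 1,549,816 in favor — approved.
Series B: a majority of 11709432 is 5854717; 5,854,717 required, 5,856,914 in favor — approved.
Series C: 3/5 of 2086114 = 1251668.40, rounded up to 1251669; 1,251,669 required, 1,251,669 in favor — approved.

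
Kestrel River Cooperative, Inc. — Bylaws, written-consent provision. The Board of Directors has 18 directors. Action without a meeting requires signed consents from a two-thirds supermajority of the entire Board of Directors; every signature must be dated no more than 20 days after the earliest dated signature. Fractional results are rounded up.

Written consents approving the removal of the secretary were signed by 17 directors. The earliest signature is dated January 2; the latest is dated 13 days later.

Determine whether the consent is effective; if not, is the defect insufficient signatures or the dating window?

Effective — both the signature and dating-window requirements are satisfied.

Signatures required: a two-thirds supermajority of 18 — 2/3 of 18 = 12, so 12 needed; 17 signed. Sufficient.
Dating window: the latest signature is 13 days after the earliest; the limit is 20 days. Within the window.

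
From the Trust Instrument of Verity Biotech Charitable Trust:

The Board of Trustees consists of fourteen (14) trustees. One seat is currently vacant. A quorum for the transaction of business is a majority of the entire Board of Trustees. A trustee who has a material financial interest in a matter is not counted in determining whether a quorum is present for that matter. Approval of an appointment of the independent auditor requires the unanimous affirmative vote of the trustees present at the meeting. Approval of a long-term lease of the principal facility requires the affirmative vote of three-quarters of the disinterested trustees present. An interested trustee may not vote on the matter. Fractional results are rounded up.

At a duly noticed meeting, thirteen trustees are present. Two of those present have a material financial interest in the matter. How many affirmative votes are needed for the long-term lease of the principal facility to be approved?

9

The long-term lease of the principal facility requires three-fourths of the disinterested trustees present (13 − 2 = 11).
3/4 of 11 = 8.25, rounded up to 9.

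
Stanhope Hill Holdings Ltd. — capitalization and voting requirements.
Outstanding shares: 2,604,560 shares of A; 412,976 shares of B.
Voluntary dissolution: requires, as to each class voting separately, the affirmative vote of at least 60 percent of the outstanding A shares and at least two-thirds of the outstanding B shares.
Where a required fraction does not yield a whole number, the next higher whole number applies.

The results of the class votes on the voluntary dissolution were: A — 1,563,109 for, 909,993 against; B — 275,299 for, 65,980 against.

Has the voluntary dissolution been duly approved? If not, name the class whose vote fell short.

A: 3/5 of 2604560 = 1562736; 1,562,736 required, 1,563,109 in favor — approved.
B: 2/3 of 412976 = 275317.33, rounded up to 275318; 275,318 required, 275,299 in favor — not approved.

Not approved — the B shares did not give the required vote.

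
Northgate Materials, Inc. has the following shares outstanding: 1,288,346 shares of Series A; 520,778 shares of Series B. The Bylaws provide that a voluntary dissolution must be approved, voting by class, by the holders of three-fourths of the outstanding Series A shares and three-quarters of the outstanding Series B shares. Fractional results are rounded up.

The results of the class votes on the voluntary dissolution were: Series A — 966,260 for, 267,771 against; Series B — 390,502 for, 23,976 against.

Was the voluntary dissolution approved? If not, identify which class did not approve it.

Not approved — the Series B shares did not give the required vote.

Series A: 3/4 of 1288346 = 966259.50, rounded up to 966260; 966,260 required, 966,260 in favor — approved.
Series B: 3/4 of 520778 = 390583.50, rounded up to 390584; 390,584 required, 390,502 in favor — not approved.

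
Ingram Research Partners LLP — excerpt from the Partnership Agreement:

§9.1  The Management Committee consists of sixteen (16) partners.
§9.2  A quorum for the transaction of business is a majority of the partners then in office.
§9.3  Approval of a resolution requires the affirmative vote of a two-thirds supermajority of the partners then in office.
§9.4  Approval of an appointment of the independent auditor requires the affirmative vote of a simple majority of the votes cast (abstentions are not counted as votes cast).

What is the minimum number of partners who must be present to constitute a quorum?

9

A majority of 16 is 9.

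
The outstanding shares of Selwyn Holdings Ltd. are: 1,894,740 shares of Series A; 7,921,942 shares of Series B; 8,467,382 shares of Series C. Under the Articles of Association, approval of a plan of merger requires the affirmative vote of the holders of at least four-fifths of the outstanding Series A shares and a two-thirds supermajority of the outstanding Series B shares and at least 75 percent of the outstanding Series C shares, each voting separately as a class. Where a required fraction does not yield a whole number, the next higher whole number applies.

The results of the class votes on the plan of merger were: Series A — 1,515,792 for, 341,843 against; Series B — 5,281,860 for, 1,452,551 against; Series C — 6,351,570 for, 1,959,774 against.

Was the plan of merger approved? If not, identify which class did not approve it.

Series A: 4/5 of 1894740 = 1515792; 1,515,792 required, 1,515,792 in favor — approved.
Series B: 2/3 of 7921942 = 5281294.67, rounded up to 5281295; 5,281,295 required, 5,281,860 in favor — approved.
Series C: 3/4 of 8467382 = 6350536.50, rounded up to 6350537; 6,350,537 required, 6,351,570 in favor — approved.

Approved — every class gave the required vote.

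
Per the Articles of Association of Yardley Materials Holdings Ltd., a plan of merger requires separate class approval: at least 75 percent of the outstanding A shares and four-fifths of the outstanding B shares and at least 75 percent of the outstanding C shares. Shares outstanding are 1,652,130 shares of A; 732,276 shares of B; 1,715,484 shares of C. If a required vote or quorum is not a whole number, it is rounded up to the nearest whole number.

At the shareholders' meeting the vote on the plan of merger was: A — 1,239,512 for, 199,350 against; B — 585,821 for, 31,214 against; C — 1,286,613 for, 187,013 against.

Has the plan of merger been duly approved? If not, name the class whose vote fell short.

A: 3/4 of 1652130 = 1239097.50, rounded up to 1239098; 1,239,098 required, 1,239,512 in favor — approved.
B: 4/5 of 732276 = 585820.80, rounded up to 585821; 585,821 required, 585,821 in favor — approved.
C: 3/4 of 1715484 = 1286613; 1,286,613 required, 1,286,613 in favor — approved.

Approved — every class gave the required vote.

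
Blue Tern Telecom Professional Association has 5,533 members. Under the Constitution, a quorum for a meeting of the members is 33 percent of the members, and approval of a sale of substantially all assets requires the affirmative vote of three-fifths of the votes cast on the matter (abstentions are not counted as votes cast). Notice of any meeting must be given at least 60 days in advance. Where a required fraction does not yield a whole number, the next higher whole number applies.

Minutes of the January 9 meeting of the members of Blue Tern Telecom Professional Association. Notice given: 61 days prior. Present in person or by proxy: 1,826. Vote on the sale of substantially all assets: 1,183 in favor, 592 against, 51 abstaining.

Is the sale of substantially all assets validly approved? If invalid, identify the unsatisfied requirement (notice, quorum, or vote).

Valid — all requirements satisfied.

Notice: 61 days given; 60 required. Satisfied.
Quorum: 33% of 5,533 = 1,825.89, rounded up to 1,826; 1,826 present. Satisfied.
Vote: requires three-fifths of the votes cast (1,826 − 51 abstaining = 1,775); 3/5 of 1775 = 1065, so 1,065 needed; 1,183 in favor. Satisfied.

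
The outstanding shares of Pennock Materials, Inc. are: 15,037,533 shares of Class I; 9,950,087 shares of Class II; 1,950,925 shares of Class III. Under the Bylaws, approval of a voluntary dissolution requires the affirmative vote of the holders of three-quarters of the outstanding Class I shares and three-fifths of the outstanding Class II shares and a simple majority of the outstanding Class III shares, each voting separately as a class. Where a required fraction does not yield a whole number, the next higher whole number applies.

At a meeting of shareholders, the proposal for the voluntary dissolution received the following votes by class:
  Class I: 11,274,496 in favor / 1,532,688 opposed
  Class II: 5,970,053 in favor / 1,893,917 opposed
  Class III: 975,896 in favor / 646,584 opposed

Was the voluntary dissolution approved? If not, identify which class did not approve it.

Not approved — the Class I shares did not give the required vote.

Class I: 3/4 of 15037533 = 11278149.75, rounded up to 11278150; 11,278,150 required, 11,274,496 in favor — not approved.
Class II: 3/5 of 9950087 = 5970052.20, rounded up to 5970053; 5,970,053 required, 5,970,053 in favor — approved.
Class III: a majority of 1950925 is 975463; 975,463 required, 975,896 in favor — approved.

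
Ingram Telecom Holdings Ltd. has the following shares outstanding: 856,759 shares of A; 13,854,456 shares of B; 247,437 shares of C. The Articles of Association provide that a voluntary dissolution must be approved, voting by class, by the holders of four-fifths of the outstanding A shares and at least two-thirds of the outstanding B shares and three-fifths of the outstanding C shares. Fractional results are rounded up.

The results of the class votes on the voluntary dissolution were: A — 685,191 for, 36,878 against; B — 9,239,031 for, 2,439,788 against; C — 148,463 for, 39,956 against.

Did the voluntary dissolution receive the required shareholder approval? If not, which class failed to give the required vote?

A: 4/5 of 856759 = 685407.20, rounded up to 685408; 685,408 required, 685,191 in favor — not approved.
B: 2/3 of 13854456 = 9236304; 9,236,304 required, 9,239,031 in favor — approved.
C: 3/5 of 247437 = 148462.20, rounded up to 148463; 148,463 required, 148,463 in favor — approved.

Not approved — the A shares did not give the required vote.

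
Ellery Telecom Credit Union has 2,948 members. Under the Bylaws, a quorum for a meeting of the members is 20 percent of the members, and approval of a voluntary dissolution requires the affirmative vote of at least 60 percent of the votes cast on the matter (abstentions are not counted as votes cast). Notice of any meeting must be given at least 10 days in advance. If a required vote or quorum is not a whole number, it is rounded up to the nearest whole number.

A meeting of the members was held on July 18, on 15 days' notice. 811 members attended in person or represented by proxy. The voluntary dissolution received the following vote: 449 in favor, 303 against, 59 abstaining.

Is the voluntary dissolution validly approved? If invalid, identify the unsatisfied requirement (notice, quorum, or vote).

Invalid — vote requirement not satisfied.

Notice: 15 days given; 10 required. Satisfied.
Quorum: 20% of 2,948 = 589.60, rounded up to 590; 811 present. Satisfied.
Vote: requires three-fifths of the votes cast (811 − 59 abstaining = 752); 3/5 of 752 = 451.20, rounded up to 452, so 452 needed; 449 in favor. Not satisfied.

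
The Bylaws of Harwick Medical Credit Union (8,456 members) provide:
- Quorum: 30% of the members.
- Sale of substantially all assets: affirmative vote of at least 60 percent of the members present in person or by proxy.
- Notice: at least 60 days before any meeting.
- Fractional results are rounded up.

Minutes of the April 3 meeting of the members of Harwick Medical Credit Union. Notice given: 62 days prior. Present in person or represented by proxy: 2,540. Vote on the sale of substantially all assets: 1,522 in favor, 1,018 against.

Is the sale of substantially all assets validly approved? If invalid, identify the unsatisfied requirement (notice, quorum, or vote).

Notice: 62 days given; 60 required. Satisfied.
Quorum: 30% of 8,456 = 2,536.80, rounded up to 2,537; 2,540 present. Satisfied.
Vote: requires three-fifths of those present (2,540); 3/5 of 2540 = 1524, so 1,524 needed; 1,522 in favor. Not satisfied.

Invalid — vote requirement not satisfied.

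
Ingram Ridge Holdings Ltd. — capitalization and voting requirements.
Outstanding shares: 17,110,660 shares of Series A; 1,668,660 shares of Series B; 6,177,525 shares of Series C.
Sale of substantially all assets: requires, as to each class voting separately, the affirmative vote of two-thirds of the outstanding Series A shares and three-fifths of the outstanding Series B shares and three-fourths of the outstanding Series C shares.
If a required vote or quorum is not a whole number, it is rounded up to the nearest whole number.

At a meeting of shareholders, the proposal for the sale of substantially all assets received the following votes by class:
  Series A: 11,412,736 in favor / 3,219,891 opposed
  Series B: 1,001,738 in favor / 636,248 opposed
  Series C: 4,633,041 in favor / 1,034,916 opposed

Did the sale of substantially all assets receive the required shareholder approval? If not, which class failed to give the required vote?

Not approved — the Series C shares did not give the required vote.

Series A: 2/3 of 17110660 = 11407106.67, rounded up to 11407107; 11,407,107 required, 11,412,736 in favor — approved.
Series B: 3/5 of 1668660 = 1001196; 1,001,196 required, 1,001,738 in favor — approved.
Series C: 3/4 of 6177525 = 4633143.75, rounded up to 4633144; 4,633,144 required, 4,633,041 in favor — not approved.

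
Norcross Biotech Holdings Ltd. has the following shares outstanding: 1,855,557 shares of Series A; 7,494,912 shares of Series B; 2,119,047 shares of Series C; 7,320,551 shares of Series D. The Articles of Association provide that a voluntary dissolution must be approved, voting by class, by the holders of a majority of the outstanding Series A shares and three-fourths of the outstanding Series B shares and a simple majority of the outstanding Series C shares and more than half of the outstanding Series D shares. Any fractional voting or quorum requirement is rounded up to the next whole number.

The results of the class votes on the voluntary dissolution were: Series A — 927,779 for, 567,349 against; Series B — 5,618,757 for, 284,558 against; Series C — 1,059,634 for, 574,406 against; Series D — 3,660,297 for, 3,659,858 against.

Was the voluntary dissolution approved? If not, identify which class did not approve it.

Not approved — the Series B shares did not give the required vote.

Series A: a majority of 1855557 is 927779; 927,779 required, 927,779 in favor — approved.
Series B: 3/4 of 7494912 = 5621184; 5,621,184 required, 5,618,757 in favor — not approved.
Series C: a majority of 2119047 is 1059524; 1,059,524 required, 1,059,634 in favor — approved.
Series D: a majority of 7320551 is 3660276; 3,660,276 required, 3,660,297 in favor — approved.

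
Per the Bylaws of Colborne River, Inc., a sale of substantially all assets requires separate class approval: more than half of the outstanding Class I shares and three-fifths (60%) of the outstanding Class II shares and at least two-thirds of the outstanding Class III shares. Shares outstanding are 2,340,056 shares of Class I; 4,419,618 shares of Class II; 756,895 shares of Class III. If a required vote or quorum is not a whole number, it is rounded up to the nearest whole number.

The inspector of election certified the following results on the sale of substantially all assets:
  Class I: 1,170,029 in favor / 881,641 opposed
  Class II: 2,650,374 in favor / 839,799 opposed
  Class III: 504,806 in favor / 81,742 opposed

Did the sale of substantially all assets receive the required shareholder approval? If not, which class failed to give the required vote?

Not approved — the Class II shares did not give the required vote.

Class I: a majority of 2340056 is 1170029; 1,170,029 required, 1,170,029 in favor — approved.
Class II: 3/5 of 4419618 = 2651770.80, rounded up to 2651771; 2,651,771 required, 2,650,374 in favor — not approved.
Class III: 2/3 of 756895 = 504596.67, rounded up to 504597; 504,597 required, 504,806 in favor — approved.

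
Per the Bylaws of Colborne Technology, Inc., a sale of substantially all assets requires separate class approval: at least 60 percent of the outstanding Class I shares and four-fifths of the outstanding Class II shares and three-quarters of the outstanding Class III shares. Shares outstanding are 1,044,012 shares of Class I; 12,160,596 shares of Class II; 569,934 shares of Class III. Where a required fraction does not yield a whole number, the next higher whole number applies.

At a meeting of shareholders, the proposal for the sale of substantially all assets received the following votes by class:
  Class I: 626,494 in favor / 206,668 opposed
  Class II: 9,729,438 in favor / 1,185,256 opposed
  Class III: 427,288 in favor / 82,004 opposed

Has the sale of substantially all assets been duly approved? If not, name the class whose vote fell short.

Not approved — the Class III shares did not give the required vote.

Class I: 3/5 of 1044012 = 626407.20, rounded up to 626408; 626,408 required, 626,494 in favor — approved.
Class II: 4/5 of 12160596 = 9728476.80, rounded up to 9728477; 9,728,477 required, 9,729,438 in favor — approved.
Class III: 3/4 of 569934 = 427450.50, rounded up to 427451; 427,451 required, 427,288 in favor — not approved.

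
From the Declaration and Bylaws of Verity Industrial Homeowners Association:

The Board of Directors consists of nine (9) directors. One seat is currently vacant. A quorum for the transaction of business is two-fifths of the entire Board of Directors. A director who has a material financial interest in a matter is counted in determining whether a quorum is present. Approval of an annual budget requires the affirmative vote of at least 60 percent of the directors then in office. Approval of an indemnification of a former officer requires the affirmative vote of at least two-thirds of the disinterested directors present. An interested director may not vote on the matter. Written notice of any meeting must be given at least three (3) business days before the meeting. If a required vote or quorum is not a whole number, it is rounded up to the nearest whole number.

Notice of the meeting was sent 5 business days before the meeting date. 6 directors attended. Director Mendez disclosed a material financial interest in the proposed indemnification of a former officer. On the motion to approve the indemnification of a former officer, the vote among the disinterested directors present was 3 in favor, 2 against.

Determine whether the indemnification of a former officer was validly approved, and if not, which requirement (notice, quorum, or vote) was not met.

Notice: 5 business days given; 3 required (5 ≥ 3). Satisfied.
Quorum: 6 present (interested directors count toward quorum); quorum is 4. Satisfied.
Vote: the indemnification of a former officer requires two-thirds of the disinterested directors present (6 − 1 = 5). 2/3 of 5 = 3.33, rounded up to 4, so 4 affirmative votes are needed; 3 voted in favor. Not satisfied.

Invalid — vote requirement not satisfied.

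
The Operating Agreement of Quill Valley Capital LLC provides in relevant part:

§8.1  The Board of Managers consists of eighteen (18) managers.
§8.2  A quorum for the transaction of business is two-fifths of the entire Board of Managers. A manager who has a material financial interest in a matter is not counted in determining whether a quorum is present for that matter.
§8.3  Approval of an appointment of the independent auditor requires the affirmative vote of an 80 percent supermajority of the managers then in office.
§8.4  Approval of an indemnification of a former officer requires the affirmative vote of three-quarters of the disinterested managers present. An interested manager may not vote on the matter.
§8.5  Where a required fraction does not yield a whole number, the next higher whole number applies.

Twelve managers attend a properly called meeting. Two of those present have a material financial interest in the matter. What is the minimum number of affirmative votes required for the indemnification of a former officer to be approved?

The indemnification of a former officer requires three-fourths of the disinterested managers present (12 − 2 = 10).
3/4 of 10 = 7.50, rounded up to 8.

8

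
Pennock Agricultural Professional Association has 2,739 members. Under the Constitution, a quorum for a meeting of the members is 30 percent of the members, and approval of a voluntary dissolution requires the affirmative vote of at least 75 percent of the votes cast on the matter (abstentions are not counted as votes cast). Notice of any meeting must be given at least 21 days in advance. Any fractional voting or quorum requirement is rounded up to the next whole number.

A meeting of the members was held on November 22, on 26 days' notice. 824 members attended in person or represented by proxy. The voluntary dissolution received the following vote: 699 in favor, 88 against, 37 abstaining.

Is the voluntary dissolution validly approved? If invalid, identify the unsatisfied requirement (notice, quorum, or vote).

Valid — all requirements satisfied.

Notice: 26 days given; 21 required. Satisfied.
Quorum: 30% of 2,739 = 821.70, rounded up to 822; 824 present. Satisfied.
Vote: requires three-fourths of the votes cast (824 − 37 abstaining = 787); 3/4 of 787 = 590.25, rounded up to 591, so 591 needed; 699 in favor. Satisfied.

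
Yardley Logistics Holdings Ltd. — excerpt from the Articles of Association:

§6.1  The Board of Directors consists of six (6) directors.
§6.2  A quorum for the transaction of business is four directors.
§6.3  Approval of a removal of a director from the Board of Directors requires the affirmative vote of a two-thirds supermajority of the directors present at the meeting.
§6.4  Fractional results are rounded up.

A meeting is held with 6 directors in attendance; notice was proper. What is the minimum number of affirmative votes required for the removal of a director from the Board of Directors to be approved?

The removal of a director from the Board of Directors requires two-thirds of the directors present (6).
2/3 of 6 = 4.

4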